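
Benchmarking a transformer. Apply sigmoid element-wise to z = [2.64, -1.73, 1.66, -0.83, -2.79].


σ(2.64) = 1/(1+e^-2.64) = 0.9334
σ(-1.73) = 1/(1+e^1.73) = 0.1506
σ(1.66) = 1/(1+e^-1.66) = 0.8402
σ(-0.83) = 1/(1+e^0.83) = 0.3036
σ(-2.79) = 1/(1+e^2.79) = 0.0579
result = [0.9334, 0.1506, 0.8402, 0.3036, 0.0579]

[0.9334, 0.1506, 0.8402, 0.3036, 0.0579]


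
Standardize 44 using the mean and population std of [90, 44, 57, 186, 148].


μ = 105, σ = 54.1479
z = (44 - 105)/54.1479 = -1.1265

-1.1265


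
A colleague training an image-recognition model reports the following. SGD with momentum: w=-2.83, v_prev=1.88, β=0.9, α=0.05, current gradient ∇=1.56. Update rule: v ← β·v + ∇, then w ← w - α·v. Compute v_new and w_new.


v_new = 0.9·1.88 + 1.56 = 1.692 + 1.56 = 3.252
w_new = -2.83 - 0.05·3.252 = -2.83 - 0.1626 = -2.9926

v_new=3.252, w_new=-2.9926


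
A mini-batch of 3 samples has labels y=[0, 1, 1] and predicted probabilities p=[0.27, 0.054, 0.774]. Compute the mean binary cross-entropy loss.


L[0] = -ln(1-0.27) = -ln(0.73) = 0.3147
L[1] = -ln(0.054) = 2.9188
L[2] = -ln(0.774) = 0.2562
mean = (0.3147 + 2.9188 + 0.2562)/3 = 1.1632

1.1632


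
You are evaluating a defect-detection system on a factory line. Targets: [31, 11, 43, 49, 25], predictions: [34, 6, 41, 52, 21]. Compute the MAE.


Absolute errors: |31-34|=3, |11-6|=5, |43-41|=2, |49-52|=3, |25-21|=4
Sum = 17
MAE = 17/5 = 17/5

17/5


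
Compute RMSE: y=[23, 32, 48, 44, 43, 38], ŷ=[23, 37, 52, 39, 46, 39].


MSE = 76/6 = 12.6667
RMSE = √(76/6) = 3.559

3.559


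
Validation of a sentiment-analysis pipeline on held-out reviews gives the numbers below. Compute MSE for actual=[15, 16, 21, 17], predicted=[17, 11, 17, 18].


Squared errors: (15-17)²=4, (16-11)²=25, (21-17)²=16, (17-18)²=1
Sum = 46
MSE = 46/4 = 23/2

23/2


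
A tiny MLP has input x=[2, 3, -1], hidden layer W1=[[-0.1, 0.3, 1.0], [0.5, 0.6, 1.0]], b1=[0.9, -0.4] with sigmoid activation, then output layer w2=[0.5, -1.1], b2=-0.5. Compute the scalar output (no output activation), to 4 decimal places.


z1[0] = (-0.1)·(2) + (0.3)·(3) + (1.0)·(-1) + 0.9 = 0.6
z1[1] = (0.5)·(2) + (0.6)·(3) + (1.0)·(-1) - 0.4 = 1.4
h = sigmoid(z1) = [0.6457, 0.8022]
output = (0.5)·(0.6457) + (-1.1)·(0.8022) - 0.5 = -1.0596

-1.0596


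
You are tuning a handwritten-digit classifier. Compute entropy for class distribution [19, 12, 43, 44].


Probabilities: [19/118, 12/118, 43/118, 44/118] ≈ [0.161, 0.1017, 0.3644, 0.3729]
H = -((19/118)·log₂(19/118) + (12/118)·log₂(12/118) + (43/118)·log₂(43/118) + (44/118)·log₂(44/118))
  = 1.821 bits

1.821 bits


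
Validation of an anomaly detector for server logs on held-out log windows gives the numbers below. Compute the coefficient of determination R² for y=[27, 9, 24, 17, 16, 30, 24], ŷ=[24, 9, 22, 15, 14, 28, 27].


ȳ = 21
SS_res = Σ(y-ŷ)² = 34
SS_tot = Σ(y-ȳ)² = 320
R² = 1 - SS_res/SS_tot = 1 - 0.1062 = 0.8938

0.8938


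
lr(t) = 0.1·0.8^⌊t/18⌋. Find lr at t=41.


n_drops = ⌊41/18⌋ = 2
lr = 0.1·0.8^2 = 0.1·0.64 = 0.064

0.064


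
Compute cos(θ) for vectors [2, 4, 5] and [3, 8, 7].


A·B = 2·3 + 4·8 + 5·7 = 73
‖A‖ = √45 = 6.7082, ‖B‖ = √122 = 11.0454
cos = 73/(√45·√122) = 73/√5490 = 0.9852

0.9852


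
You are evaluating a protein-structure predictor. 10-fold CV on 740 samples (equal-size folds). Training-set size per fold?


Fold size = 740/10 = 74
Training per fold = 740 - 74 = 666

666


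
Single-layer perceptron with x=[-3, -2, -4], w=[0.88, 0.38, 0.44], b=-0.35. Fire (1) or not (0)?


z = (-3)·(0.88) + (-2)·(0.38) + (-4)·(0.44) - 0.35
  = -5.51
step(z) = 0 (z<0)

0


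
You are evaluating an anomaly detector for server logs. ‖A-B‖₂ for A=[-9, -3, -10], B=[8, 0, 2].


d = √((-9-8)² + (-3-0)² + (-10-2)²)
  = √(289 + 9 + 144)
  = √442 = 21.0238

21.0238


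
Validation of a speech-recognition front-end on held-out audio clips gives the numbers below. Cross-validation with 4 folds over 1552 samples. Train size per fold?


Fold size = 1552/4 = 388
Training per fold = 1552 - 388 = 1164

1164


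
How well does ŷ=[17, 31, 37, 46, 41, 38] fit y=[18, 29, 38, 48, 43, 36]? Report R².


ȳ = 35.3333
SS_res = Σ(y-ŷ)² = 18
SS_tot = Σ(y-ȳ)² = 567.33
R² = 1 - SS_res/SS_tot = 1 - 0.0317 = 0.9683

0.9683


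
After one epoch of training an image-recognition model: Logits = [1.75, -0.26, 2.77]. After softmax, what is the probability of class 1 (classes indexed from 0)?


Exponentials: e^1.75=5.7546, e^-0.26=0.7711, e^2.77=15.9586
Sum = 22.4843
Softmax = [0.2559, 0.0343, 0.7098]
p[1] = 0.7711/22.4843 = 0.0343

0.0343


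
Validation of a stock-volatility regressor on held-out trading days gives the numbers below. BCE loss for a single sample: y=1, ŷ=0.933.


BCE = -[y·ln(p) + (1-y)·ln(1-p)]
= -1·ln(0.933) - 0
= -ln(0.933) = 0.0694

0.0694


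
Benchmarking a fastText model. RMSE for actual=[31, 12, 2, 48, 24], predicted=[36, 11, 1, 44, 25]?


MSE = 44/5 = 8.8
RMSE = √(44/5) = 2.9665

2.9665


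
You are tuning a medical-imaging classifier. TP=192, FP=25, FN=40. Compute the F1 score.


Precision = 192/217 = 0.8848
Recall = 192/232 = 0.8276
F1 = 2·P·R/(P+R) = 2·TP/(2·TP+FP+FN) = 384/(384+25+40) = 384/449 = 0.8552

0.8552


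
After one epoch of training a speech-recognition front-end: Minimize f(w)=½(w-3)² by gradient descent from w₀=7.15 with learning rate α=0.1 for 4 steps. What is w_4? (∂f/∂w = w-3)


step 1: grad = 7.15-3 = 4.15; w = 7.15 - 0.1·(4.15) = 6.735
step 2: grad = 6.735-3 = 3.735; w = 6.735 - 0.1·(3.735) = 6.3615
step 3: grad = 6.3615-3 = 3.3615; w = 6.3615 - 0.1·(3.3615) = 6.02535
step 4: grad = 6.02535-3 = 3.02535; w = 6.02535 - 0.1·(3.02535) = 5.722815

5.722815


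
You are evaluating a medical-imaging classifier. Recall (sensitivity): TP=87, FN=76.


Recall = TP/(TP+FN)
= 87/(87+76)
= 87/163 = 53.37%

53.37%


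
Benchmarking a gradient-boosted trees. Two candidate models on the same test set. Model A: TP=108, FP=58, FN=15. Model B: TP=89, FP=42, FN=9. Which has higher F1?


Model A: P=108/166=0.6506, R=108/123=0.878, F1=2PR/(P+R)=2TP/(2TP+FP+FN)=216/289=0.7474
Model B: P=89/131=0.6794, R=89/98=0.9082, F1=2PR/(P+R)=2TP/(2TP+FP+FN)=178/229=0.7773
0.7474 < 0.7773 → Model B

Model B


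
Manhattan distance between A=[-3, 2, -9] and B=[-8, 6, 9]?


d = |-3+ 8| + |2-6| + |-9-9|
  = 5 + 4 + 18
  = 27

27


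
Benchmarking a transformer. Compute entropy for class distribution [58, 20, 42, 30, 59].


Probabilities: [58/209, 20/209, 42/209, 30/209, 59/209] ≈ [0.2775, 0.0957, 0.201, 0.1435, 0.2823]
H = -((58/209)·log₂(58/209) + (20/209)·log₂(20/209) + (42/209)·log₂(42/209) + (30/209)·log₂(30/209) + (59/209)·log₂(59/209))
  = 2.2195 bits

2.2195 bits


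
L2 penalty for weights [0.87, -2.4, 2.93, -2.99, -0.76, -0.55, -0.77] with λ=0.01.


‖w‖₂² = (0.87)² + (-2.4)² + (2.93)² + (-2.99)² + (-0.76)² + (-0.55)² + (-0.77)²
     = 0.7569 + 5.76 + 8.5849 + 8.9401 + 0.5776 + 0.3025 + 0.5929
     = 25.5149
λ·‖w‖₂² = 0.01·25.5149 = 0.255149

0.255149


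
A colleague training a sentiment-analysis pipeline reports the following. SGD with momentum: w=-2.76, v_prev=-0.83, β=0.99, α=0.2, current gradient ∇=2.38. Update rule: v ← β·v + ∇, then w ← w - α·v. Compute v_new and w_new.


v_new = 0.99·-0.83 + 2.38 = -0.8217 + 2.38 = 1.5583
w_new = -2.76 - 0.2·1.5583 = -2.76 - 0.31166 = -3.07166

v_new=1.5583, w_new=-3.07166


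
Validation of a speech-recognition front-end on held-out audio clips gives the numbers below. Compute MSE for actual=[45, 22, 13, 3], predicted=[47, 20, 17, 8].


Squared errors: (45-47)²=4, (22-20)²=4, (13-17)²=16, (3-8)²=25
Sum = 49
MSE = 49/4 = 49/4

49/4


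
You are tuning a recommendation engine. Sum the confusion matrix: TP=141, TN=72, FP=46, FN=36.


Total = TP + TN + FP + FN
= 141 + 72 + 46 + 36
= 295
(Predicted positive: 187, predicted negative: 108)

295


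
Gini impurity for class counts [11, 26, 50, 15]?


Probabilities: [11/102, 26/102, 50/102, 15/102] ≈ [0.1078, 0.2549, 0.4902, 0.1471]
Σpᵢ² = (121 + 676 + 2500 + 225)/102² = 3522/10404
Gini = 1 - Σpᵢ² = 1 - 3522/10404 = 0.6615

0.6615


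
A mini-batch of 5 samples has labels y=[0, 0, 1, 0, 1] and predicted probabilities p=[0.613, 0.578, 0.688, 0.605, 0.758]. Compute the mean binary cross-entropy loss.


L[0] = -ln(1-0.613) = -ln(0.387) = 0.9493
L[1] = -ln(1-0.578) = -ln(0.422) = 0.8627
L[2] = -ln(0.688) = 0.374
L[3] = -ln(1-0.605) = -ln(0.395) = 0.9289
L[4] = -ln(0.758) = 0.2771
mean = (0.9493 + 0.8627 + 0.374 + 0.9289 + 0.2771)/5 = 0.6784

0.6784


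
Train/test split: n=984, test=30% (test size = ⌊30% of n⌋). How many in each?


Test = ⌊984·30/100⌋ = 295
Train = 984 - 295 = 689

Train: 689, Test: 295


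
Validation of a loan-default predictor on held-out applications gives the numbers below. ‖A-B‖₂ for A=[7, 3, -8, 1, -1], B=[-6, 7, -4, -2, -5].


d = √((7+ 6)² + (3-7)² + (-8+ 4)² + (1+ 2)² + (-1+ 5)²)
  = √(169 + 16 + 16 + 9 + 16)
  = √226 = 15.0333

15.0333


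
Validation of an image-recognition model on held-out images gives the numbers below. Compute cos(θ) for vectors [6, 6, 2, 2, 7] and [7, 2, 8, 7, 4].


A·B = 6·7 + 6·2 + 2·8 + 2·7 + 7·4 = 112
‖A‖ = √129 = 11.3578, ‖B‖ = √182 = 13.4907
cos = 112/(√129·√182) = 112/√23478 = 0.7309

0.7309


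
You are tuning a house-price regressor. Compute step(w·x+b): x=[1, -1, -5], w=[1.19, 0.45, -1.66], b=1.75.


z = (1)·(1.19) + (-1)·(0.45) + (-5)·(-1.66) + 1.75
  = 10.79
step(z) = 1 (z≥0)

1


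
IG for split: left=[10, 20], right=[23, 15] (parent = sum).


Parent = [33, 35], H_parent = 0.9994
H_left = 0.9183 (n=30), H_right = 0.9678 (n=38)
H_children = (30/68)·0.9183 + (38/68)·0.9678 = 0.946
IG = 0.9994 - 0.946 = 0.0534

0.0534


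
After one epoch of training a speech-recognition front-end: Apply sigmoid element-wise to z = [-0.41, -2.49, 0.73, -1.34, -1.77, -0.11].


σ(-0.41) = 1/(1+e^0.41) = 0.3989
σ(-2.49) = 1/(1+e^2.49) = 0.0766
σ(0.73) = 1/(1+e^-0.73) = 0.6748
σ(-1.34) = 1/(1+e^1.34) = 0.2075
σ(-1.77) = 1/(1+e^1.77) = 0.1455
σ(-0.11) = 1/(1+e^0.11) = 0.4725
result = [0.3989, 0.0766, 0.6748, 0.2075, 0.1455, 0.4725]

[0.3989, 0.0766, 0.6748, 0.2075, 0.1455, 0.4725]


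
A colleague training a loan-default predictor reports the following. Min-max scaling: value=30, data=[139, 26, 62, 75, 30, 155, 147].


min=26, max=155
(30-26)/(155-26) = 4/129 = 0.031

0.031


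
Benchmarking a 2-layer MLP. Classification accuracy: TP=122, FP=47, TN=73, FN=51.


Accuracy = (TP+TN)/(TP+TN+FP+FN)
= (122+73)/(293)
= 195/293 = 66.55%

66.55%


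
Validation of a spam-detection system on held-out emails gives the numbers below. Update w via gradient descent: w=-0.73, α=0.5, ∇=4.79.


w_new = w - α·∇
= -0.73 - 0.5·4.79
= -0.73 - 2.395
= -3.125

-3.125


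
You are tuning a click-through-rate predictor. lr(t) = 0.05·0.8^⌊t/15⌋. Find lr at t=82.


n_drops = ⌊82/15⌋ = 5
lr = 0.05·0.8^5 = 0.05·0.32768 = 0.016384

0.016384


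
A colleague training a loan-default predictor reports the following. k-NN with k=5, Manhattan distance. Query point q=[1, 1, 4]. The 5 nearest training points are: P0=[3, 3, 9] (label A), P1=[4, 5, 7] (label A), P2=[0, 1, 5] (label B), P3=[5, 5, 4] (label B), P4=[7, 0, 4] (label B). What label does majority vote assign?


d(q,P0) = 9  (label A)
d(q,P1) = 10  (label A)
d(q,P2) = 2  (label B)
d(q,P3) = 8  (label B)
d(q,P4) = 7  (label B)
Votes: A=2, B=3
Majority → B

B


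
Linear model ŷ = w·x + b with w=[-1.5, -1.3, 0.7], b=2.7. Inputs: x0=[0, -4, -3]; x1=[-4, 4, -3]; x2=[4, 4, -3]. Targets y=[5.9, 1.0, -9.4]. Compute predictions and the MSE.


ŷ0 = (-1.5)·(0) + (-1.3)·(-4) + (0.7)·(-3) + 2.7 = 5.8
ŷ1 = (-1.5)·(-4) + (-1.3)·(4) + (0.7)·(-3) + 2.7 = 1.4
ŷ2 = (-1.5)·(4) + (-1.3)·(4) + (0.7)·(-3) + 2.7 = -10.6
errors² = [0.01, 0.16, 1.44]
MSE = 1.6100/3 = 0.5367

0.5367


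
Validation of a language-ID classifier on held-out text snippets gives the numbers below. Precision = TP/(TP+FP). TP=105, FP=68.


Precision = TP/(TP+FP)
= 105/(105+68)
= 105/173 = 60.69%

60.69%


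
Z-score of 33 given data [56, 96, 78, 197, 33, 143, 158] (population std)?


μ = 108.7143, σ = 54.7924
z = (33 - 108.7143)/54.7924 = -1.3818

-1.3818


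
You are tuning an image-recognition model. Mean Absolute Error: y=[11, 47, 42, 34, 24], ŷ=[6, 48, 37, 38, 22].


Absolute errors: |11-6|=5, |47-48|=1, |42-37|=5, |34-38|=4, |24-22|=2
Sum = 17
MAE = 17/5 = 17/5

17/5


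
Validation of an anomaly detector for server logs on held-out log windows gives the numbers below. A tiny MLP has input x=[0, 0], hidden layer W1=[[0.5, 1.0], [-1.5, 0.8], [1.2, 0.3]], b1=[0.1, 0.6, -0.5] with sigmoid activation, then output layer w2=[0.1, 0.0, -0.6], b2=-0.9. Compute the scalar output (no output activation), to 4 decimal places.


z1[0] = (0.5)·(0) + (1.0)·(0) + 0.1 = 0.1
z1[1] = (-1.5)·(0) + (0.8)·(0) + 0.6 = 0.6
z1[2] = (1.2)·(0) + (0.3)·(0) - 0.5 = -0.5
h = sigmoid(z1) = [0.525, 0.6457, 0.3775]
output = (0.1)·(0.525) + (0.0)·(0.6457) + (-0.6)·(0.3775) - 0.9 = -1.074

-1.074


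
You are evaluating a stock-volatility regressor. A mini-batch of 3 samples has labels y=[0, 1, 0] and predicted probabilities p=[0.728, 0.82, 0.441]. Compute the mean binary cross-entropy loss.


L[0] = -ln(1-0.728) = -ln(0.272) = 1.302
L[1] = -ln(0.82) = 0.1985
L[2] = -ln(1-0.441) = -ln(0.559) = 0.5816
mean = (1.302 + 0.1985 + 0.5816)/3 = 0.694

0.694


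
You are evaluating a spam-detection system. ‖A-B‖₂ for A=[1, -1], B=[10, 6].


d = √((1-10)² + (-1-6)²)
  = √(81 + 49)
  = √130 = 11.4018

11.4018


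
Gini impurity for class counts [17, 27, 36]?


Probabilities: [17/80, 27/80, 36/80] ≈ [0.2125, 0.3375, 0.45]
Σpᵢ² = (289 + 729 + 1296)/80² = 2314/6400
Gini = 1 - Σpᵢ² = 1 - 2314/6400 = 0.6384

0.6384


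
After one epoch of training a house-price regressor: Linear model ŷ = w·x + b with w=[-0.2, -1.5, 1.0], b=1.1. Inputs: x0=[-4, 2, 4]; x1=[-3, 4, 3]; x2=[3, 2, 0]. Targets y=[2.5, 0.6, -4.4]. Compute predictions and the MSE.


ŷ0 = (-0.2)·(-4) + (-1.5)·(2) + (1.0)·(4) + 1.1 = 2.9
ŷ1 = (-0.2)·(-3) + (-1.5)·(4) + (1.0)·(3) + 1.1 = -1.3
ŷ2 = (-0.2)·(3) + (-1.5)·(2) + (1.0)·(0) + 1.1 = -2.5
errors² = [0.16, 3.61, 3.61]
MSE = 7.3800/3 = 2.46

2.46


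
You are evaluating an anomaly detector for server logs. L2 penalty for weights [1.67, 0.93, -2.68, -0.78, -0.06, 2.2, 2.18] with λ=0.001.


‖w‖₂² = (1.67)² + (0.93)² + (-2.68)² + (-0.78)² + (-0.06)² + (2.2)² + (2.18)²
     = 2.7889 + 0.8649 + 7.1824 + 0.6084 + 0.0036 + 4.84 + 4.7524
     = 21.0406
λ·‖w‖₂² = 0.001·21.0406 = 0.021041

0.021041


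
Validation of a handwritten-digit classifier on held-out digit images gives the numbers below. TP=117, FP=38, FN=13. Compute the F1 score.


Precision = 117/155 = 0.7548
Recall = 117/130 = 0.9
F1 = 2·P·R/(P+R) = 2·TP/(2·TP+FP+FN) = 234/(234+38+13) = 234/285 = 0.8211

0.8211


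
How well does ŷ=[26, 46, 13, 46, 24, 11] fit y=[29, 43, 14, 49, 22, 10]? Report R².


ȳ = 27.8333
SS_res = Σ(y-ŷ)² = 33
SS_tot = Σ(y-ȳ)² = 1222.83
R² = 1 - SS_res/SS_tot = 1 - 0.027 = 0.973

0.973


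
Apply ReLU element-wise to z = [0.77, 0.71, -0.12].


ReLU(0.77) = max(0, 0.77) = 0.77
ReLU(0.71) = max(0, 0.71) = 0.71
ReLU(-0.12) = max(0, -0.12) = 0.0
result = [0.77, 0.71, 0.0]

[0.77, 0.71, 0.0]


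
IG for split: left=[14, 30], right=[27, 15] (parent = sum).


Parent = [41, 45], H_parent = 0.9984
H_left = 0.9024 (n=44), H_right = 0.9403 (n=42)
H_children = (44/86)·0.9024 + (42/86)·0.9403 = 0.9209
IG = 0.9984 - 0.9209 = 0.0775

0.0775


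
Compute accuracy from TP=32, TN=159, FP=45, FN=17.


Accuracy = (TP+TN)/(TP+TN+FP+FN)
= (32+159)/(253)
= 191/253 = 75.49%

75.49%


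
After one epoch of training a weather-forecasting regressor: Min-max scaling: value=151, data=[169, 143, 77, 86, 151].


min=77, max=169
(151-77)/(169-77) = 74/92 = 0.8043

0.8043


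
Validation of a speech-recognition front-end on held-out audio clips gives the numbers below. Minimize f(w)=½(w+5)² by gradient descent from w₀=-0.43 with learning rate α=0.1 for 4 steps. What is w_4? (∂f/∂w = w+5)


step 1: grad = -0.43+5 = 4.57; w = -0.43 - 0.1·(4.57) = -0.887
step 2: grad = -0.887+5 = 4.113; w = -0.887 - 0.1·(4.113) = -1.2983
step 3: grad = -1.2983+5 = 3.7017; w = -1.2983 - 0.1·(3.7017) = -1.66847
step 4: grad = -1.66847+5 = 3.33153; w = -1.66847 - 0.1·(3.33153) = -2.001623

-2.001623


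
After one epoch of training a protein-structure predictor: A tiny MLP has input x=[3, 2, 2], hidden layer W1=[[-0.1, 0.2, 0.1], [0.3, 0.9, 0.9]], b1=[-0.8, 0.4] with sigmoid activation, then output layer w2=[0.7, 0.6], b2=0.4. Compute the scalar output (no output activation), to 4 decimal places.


z1[0] = (-0.1)·(3) + (0.2)·(2) + (0.1)·(2) - 0.8 = -0.5
z1[1] = (0.3)·(3) + (0.9)·(2) + (0.9)·(2) + 0.4 = 4.9
h = sigmoid(z1) = [0.3775, 0.9926]
output = (0.7)·(0.3775) + (0.6)·(0.9926) + 0.4 = 1.2598

1.2598


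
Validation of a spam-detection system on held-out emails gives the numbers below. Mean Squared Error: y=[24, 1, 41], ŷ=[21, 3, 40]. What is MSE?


Squared errors: (24-21)²=9, (1-3)²=4, (41-40)²=1
Sum = 14
MSE = 14/3 = 14/3

14/3


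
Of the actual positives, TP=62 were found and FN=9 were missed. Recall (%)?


Recall = TP/(TP+FN)
= 62/(62+9)
= 62/71 = 87.32%

87.32%


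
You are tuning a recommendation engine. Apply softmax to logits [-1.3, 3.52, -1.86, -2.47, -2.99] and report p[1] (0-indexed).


Exponentials: e^-1.3=0.2725, e^3.52=33.7844, e^-1.86=0.1557, e^-2.47=0.0846, e^-2.99=0.0503
Sum = 34.3475
Softmax = [0.0079, 0.9836, 0.0045, 0.0025, 0.0015]
p[1] = 33.7844/34.3475 = 0.9836

0.9836


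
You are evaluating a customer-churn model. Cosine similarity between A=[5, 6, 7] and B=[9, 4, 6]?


A·B = 5·9 + 6·4 + 7·6 = 111
‖A‖ = √110 = 10.4881, ‖B‖ = √133 = 11.5326
cos = 111/(√110·√133) = 111/√14630 = 0.9177

0.9177


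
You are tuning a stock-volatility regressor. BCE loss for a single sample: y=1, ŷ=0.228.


BCE = -[y·ln(p) + (1-y)·ln(1-p)]
= -1·ln(0.228) - 0
= -ln(0.228) = 1.4784

1.4784


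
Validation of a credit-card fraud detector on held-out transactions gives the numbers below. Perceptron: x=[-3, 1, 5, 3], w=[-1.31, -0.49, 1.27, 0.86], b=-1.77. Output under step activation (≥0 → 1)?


z = (-3)·(-1.31) + (1)·(-0.49) + (5)·(1.27) + (3)·(0.86) - 1.77
  = 10.6
step(z) = 1 (z≥0)

1


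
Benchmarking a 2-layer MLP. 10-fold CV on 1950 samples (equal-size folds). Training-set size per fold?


Fold size = 1950/10 = 195
Training per fold = 1950 - 195 = 1755

1755


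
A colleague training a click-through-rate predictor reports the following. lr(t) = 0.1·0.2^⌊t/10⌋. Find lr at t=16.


n_drops = ⌊16/10⌋ = 1
lr = 0.1·0.2^1 = 0.1·0.2 = 0.02

0.02


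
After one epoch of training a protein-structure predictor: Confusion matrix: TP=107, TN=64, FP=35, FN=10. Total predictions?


Total = TP + TN + FP + FN
= 107 + 64 + 35 + 10
= 216
(Predicted positive: 142, predicted negative: 74)

216


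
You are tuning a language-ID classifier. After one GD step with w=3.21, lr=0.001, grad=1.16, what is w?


w_new = w - α·∇
= 3.21 - 0.001·1.16
= 3.21 - 0.00116
= 3.20884

3.20884


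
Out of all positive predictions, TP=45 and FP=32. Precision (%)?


Precision = TP/(TP+FP)
= 45/(45+32)
= 45/77 = 58.44%

58.44%


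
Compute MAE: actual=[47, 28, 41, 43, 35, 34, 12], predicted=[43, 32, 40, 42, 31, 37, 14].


Absolute errors: |47-43|=4, |28-32|=4, |41-40|=1, |43-42|=1, |35-31|=4, |34-37|=3, |12-14|=2
Sum = 19
MAE = 19/7 = 19/7

19/7


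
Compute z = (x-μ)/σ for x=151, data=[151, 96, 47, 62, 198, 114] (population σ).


μ = 111.3333, σ = 51.4771
z = (151 - 111.3333)/51.4771 = 0.7706

0.7706


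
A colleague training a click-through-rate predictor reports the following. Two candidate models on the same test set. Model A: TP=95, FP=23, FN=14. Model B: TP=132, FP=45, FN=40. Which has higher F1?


Model A: P=95/118=0.8051, R=95/109=0.8716, F1=2PR/(P+R)=2TP/(2TP+FP+FN)=190/227=0.837
Model B: P=132/177=0.7458, R=132/172=0.7674, F1=2PR/(P+R)=2TP/(2TP+FP+FN)=264/349=0.7564
0.837 > 0.7564 → Model A

Model A


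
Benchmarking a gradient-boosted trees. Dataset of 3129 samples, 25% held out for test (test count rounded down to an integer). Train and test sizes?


Test = ⌊3129·25/100⌋ = 782
Train = 3129 - 782 = 2347

Train: 2347, Test: 782


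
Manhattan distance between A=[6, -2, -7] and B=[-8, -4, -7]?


d = |6+ 8| + |-2+ 4| + |-7+ 7|
  = 14 + 2 + 0
  = 16

16


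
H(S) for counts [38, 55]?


Probabilities: [38/93, 55/93] ≈ [0.4086, 0.5914]
H = -((38/93)·log₂(38/93) + (55/93)·log₂(55/93))
  = 0.9758 bits

0.9758 bits


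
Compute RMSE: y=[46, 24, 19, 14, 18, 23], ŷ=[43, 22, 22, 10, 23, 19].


MSE = 79/6 = 13.1667
RMSE = √(79/6) = 3.6286

3.6286


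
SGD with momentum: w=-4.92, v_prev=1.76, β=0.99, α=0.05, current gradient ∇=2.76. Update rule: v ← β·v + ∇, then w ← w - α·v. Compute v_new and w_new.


v_new = 0.99·1.76 + 2.76 = 1.7424 + 2.76 = 4.5024
w_new = -4.92 - 0.05·4.5024 = -4.92 - 0.22512 = -5.14512

v_new=4.5024, w_new=-5.14512


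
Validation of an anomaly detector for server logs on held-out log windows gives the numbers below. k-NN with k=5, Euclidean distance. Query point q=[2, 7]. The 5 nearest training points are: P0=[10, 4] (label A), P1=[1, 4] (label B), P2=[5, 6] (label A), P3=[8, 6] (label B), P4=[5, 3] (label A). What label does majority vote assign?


d(q,P0) = 8.544  (label A)
d(q,P1) = 3.1623  (label B)
d(q,P2) = 3.1623  (label A)
d(q,P3) = 6.0828  (label B)
d(q,P4) = 5.0  (label A)
Votes: A=3, B=2
Majority → A

A


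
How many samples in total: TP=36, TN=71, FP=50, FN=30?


Total = TP + TN + FP + FN
= 36 + 71 + 50 + 30
= 187
(Predicted positive: 86, predicted negative: 101)

187


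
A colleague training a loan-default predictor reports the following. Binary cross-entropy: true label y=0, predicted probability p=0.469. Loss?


BCE = -[y·ln(p) + (1-y)·ln(1-p)]
= -0 - 1·ln(1-0.469)
= -ln(0.531) = 0.633

0.633


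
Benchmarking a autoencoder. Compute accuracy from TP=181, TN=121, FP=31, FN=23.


Accuracy = (TP+TN)/(TP+TN+FP+FN)
= (181+121)/(356)
= 302/356 = 84.83%

84.83%


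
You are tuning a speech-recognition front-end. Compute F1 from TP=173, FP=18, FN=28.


Precision = 173/191 = 0.9058
Recall = 173/201 = 0.8607
F1 = 2·P·R/(P+R) = 2·TP/(2·TP+FP+FN) = 346/(346+18+28) = 346/392 = 0.8827

0.8827


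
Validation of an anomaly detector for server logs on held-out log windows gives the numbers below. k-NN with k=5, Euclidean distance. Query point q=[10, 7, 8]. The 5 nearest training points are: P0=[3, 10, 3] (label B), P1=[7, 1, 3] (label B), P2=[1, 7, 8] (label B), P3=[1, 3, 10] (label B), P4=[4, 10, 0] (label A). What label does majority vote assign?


d(q,P0) = 9.1104  (label B)
d(q,P1) = 8.3666  (label B)
d(q,P2) = 9.0  (label B)
d(q,P3) = 10.0499  (label B)
d(q,P4) = 10.4403  (label A)
Votes: A=1, B=4
Majority → B

B


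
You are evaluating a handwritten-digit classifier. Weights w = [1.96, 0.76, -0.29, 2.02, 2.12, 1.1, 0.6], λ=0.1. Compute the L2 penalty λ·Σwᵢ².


‖w‖₂² = (1.96)² + (0.76)² + (-0.29)² + (2.02)² + (2.12)² + (1.1)² + (0.6)²
     = 3.8416 + 0.5776 + 0.0841 + 4.0804 + 4.4944 + 1.21 + 0.36
     = 14.6481
λ·‖w‖₂² = 0.1·14.6481 = 1.46481

1.46481


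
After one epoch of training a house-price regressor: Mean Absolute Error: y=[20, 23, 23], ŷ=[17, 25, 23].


Absolute errors: |20-17|=3, |23-25|=2, |23-23|=0
Sum = 5
MAE = 5/3 = 5/3

5/3


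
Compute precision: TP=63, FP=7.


Precision = TP/(TP+FP)
= 63/(63+7)
= 63/70 = 90.0%

90.0%


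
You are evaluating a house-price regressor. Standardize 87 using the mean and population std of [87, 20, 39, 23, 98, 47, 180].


μ = 70.5714, σ = 52.6033
z = (87 - 70.5714)/52.6033 = 0.3123

0.3123


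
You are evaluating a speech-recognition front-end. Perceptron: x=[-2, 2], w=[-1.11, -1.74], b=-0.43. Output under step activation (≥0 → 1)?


z = (-2)·(-1.11) + (2)·(-1.74) - 0.43
  = -1.69
step(z) = 0 (z<0)

0


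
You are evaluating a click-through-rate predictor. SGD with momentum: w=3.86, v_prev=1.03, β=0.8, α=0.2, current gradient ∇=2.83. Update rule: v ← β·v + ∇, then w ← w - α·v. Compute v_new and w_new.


v_new = 0.8·1.03 + 2.83 = 0.824 + 2.83 = 3.654
w_new = 3.86 - 0.2·3.654 = 3.86 - 0.7308 = 3.1292

v_new=3.654, w_new=3.1292


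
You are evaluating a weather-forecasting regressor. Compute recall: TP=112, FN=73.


Recall = TP/(TP+FN)
= 112/(112+73)
= 112/185 = 60.54%

60.54%


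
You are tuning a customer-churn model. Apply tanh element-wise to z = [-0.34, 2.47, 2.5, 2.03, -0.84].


tanh(-0.34) = -0.3275
tanh(2.47) = 0.9858
tanh(2.5) = 0.9866
tanh(2.03) = 0.9661
tanh(-0.84) = -0.6858
result = [-0.3275, 0.9858, 0.9866, 0.9661, -0.6858]

[-0.3275, 0.9858, 0.9866, 0.9661, -0.6858]


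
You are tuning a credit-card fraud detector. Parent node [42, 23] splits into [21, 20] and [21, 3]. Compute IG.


Parent = [42, 23], H_parent = 0.9375
H_left = 0.9996 (n=41), H_right = 0.5436 (n=24)
H_children = (41/65)·0.9996 + (24/65)·0.5436 = 0.8312
IG = 0.9375 - 0.8312 = 0.1063

0.1063


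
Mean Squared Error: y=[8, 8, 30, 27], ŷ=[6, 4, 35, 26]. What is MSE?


Squared errors: (8-6)²=4, (8-4)²=16, (30-35)²=25, (27-26)²=1
Sum = 46
MSE = 46/4 = 23/2

23/2


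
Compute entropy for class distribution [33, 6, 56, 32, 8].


Probabilities: [33/135, 6/135, 56/135, 32/135, 8/135] ≈ [0.2444, 0.0444, 0.4148, 0.237, 0.0593]
H = -((33/135)·log₂(33/135) + (6/135)·log₂(6/135) + (56/135)·log₂(56/135) + (32/135)·log₂(32/135) + (8/135)·log₂(8/135))
  = 1.9569 bits

1.9569 bits


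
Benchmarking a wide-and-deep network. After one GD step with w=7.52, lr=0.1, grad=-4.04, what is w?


w_new = w - α·∇
= 7.52 - 0.1·-4.04
= 7.52 + 0.404
= 7.924

7.924


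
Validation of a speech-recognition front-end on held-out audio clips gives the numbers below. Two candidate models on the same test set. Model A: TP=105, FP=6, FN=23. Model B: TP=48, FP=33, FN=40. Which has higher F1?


Model A: P=105/111=0.9459, R=105/128=0.8203, F1=2PR/(P+R)=2TP/(2TP+FP+FN)=210/239=0.8787
Model B: P=48/81=0.5926, R=48/88=0.5455, F1=2PR/(P+R)=2TP/(2TP+FP+FN)=96/169=0.568
0.8787 > 0.568 → Model A

Model A


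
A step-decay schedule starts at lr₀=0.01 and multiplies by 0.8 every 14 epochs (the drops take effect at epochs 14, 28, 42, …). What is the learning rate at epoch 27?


n_drops = ⌊27/14⌋ = 1
lr = 0.01·0.8^1 = 0.01·0.8 = 0.008

0.008


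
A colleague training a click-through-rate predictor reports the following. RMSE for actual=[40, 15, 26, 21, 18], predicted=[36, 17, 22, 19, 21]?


MSE = 49/5 = 9.8
RMSE = √(49/5) = 3.1305

3.1305


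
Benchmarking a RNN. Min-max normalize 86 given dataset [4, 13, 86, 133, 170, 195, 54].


min=4, max=195
(86-4)/(195-4) = 82/191 = 0.4293

0.4293


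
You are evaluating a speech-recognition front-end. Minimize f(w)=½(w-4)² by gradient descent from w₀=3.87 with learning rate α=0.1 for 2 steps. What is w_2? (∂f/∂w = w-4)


step 1: grad = 3.87-4 = -0.13; w = 3.87 - 0.1·(-0.13) = 3.883
step 2: grad = 3.883-4 = -0.117; w = 3.883 - 0.1·(-0.117) = 3.8947

3.8947


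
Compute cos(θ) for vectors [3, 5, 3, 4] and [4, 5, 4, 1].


A·B = 3·4 + 5·5 + 3·4 + 4·1 = 53
‖A‖ = √59 = 7.6811, ‖B‖ = √58 = 7.6158
cos = 53/(√59·√58) = 53/√3422 = 0.906

0.906


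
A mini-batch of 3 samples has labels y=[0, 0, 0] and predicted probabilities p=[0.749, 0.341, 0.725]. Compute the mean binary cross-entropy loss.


L[0] = -ln(1-0.749) = -ln(0.251) = 1.3823
L[1] = -ln(1-0.341) = -ln(0.659) = 0.417
L[2] = -ln(1-0.725) = -ln(0.275) = 1.291
mean = (1.3823 + 0.417 + 1.291)/3 = 1.0301

1.0301


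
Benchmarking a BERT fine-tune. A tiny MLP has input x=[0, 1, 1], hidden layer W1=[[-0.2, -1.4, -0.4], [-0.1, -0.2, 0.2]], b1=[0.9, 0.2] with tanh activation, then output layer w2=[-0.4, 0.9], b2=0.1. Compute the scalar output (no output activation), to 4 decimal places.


z1[0] = (-0.2)·(0) + (-1.4)·(1) + (-0.4)·(1) + 0.9 = -0.9
z1[1] = (-0.1)·(0) + (-0.2)·(1) + (0.2)·(1) + 0.2 = 0.2
h = tanh(z1) = [-0.7163, 0.1974]
output = (-0.4)·(-0.7163) + (0.9)·(0.1974) + 0.1 = 0.5642

0.5642


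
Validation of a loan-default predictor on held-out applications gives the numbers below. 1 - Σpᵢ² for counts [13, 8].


Probabilities: [13/21, 8/21] ≈ [0.619, 0.381]
Σpᵢ² = (169 + 64)/21² = 233/441
Gini = 1 - Σpᵢ² = 1 - 233/441 = 0.4717

0.4717


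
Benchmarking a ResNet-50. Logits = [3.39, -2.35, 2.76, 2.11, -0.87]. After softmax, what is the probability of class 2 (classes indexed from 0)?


Exponentials: e^3.39=29.666, e^-2.35=0.0954, e^2.76=15.7998, e^2.11=8.2482, e^-0.87=0.419
Sum = 54.2284
Softmax = [0.5471, 0.0018, 0.2914, 0.1521, 0.0077]
p[2] = 15.7998/54.2284 = 0.2914

0.2914


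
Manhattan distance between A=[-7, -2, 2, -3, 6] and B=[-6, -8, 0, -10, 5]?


d = |-7+ 6| + |-2+ 8| + |2-0| + |-3+ 10| + |6-5|
  = 1 + 6 + 2 + 7 + 1
  = 17

17


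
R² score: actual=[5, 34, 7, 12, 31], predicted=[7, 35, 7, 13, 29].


ȳ = 17.8
SS_res = Σ(y-ŷ)² = 10
SS_tot = Σ(y-ȳ)² = 750.8
R² = 1 - SS_res/SS_tot = 1 - 0.0133 = 0.9867

0.9867


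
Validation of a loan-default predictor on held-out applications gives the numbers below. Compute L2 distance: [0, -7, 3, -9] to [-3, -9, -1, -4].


d = √((0+ 3)² + (-7+ 9)² + (3+ 1)² + (-9+ 4)²)
  = √(9 + 4 + 16 + 25)
  = √54 = 7.3485

7.3485


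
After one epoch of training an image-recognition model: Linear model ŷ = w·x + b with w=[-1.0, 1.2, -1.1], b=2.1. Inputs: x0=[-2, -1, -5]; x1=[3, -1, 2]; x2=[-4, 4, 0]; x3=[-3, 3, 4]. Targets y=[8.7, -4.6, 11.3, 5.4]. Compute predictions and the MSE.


ŷ0 = (-1.0)·(-2) + (1.2)·(-1) + (-1.1)·(-5) + 2.1 = 8.4
ŷ1 = (-1.0)·(3) + (1.2)·(-1) + (-1.1)·(2) + 2.1 = -4.3
ŷ2 = (-1.0)·(-4) + (1.2)·(4) + (-1.1)·(0) + 2.1 = 10.9
ŷ3 = (-1.0)·(-3) + (1.2)·(3) + (-1.1)·(4) + 2.1 = 4.3
errors² = [0.09, 0.09, 0.16, 1.21]
MSE = 1.5500/4 = 0.3875

0.3875


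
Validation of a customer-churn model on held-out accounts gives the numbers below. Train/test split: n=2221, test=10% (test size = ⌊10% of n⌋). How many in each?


Test = ⌊2221·10/100⌋ = 222
Train = 2221 - 222 = 1999

Train: 1999, Test: 222


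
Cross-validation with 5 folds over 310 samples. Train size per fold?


Fold size = 310/5 = 62
Training per fold = 310 - 62 = 248

248


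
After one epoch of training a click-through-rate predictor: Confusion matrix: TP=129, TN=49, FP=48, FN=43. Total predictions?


Total = TP + TN + FP + FN
= 129 + 49 + 48 + 43
= 269
(Predicted positive: 177, predicted negative: 92)

269


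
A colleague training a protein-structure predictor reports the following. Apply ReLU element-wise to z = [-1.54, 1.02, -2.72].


ReLU(-1.54) = max(0, -1.54) = 0.0
ReLU(1.02) = max(0, 1.02) = 1.02
ReLU(-2.72) = max(0, -2.72) = 0.0
result = [0.0, 1.02, 0.0]

[0.0, 1.02, 0.0]


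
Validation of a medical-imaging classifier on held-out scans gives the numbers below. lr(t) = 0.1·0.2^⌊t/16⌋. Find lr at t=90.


n_drops = ⌊90/16⌋ = 5
lr = 0.1·0.2^5 = 0.1·0.00032 = 0.000032

0.000032


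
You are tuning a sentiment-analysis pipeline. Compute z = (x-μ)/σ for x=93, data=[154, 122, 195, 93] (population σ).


μ = 141, σ = 37.9144
z = (93 - 141)/37.9144 = -1.266

-1.266


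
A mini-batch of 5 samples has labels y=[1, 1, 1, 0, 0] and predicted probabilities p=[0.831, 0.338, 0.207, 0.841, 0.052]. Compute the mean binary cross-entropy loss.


L[0] = -ln(0.831) = 0.1851
L[1] = -ln(0.338) = 1.0847
L[2] = -ln(0.207) = 1.575
L[3] = -ln(1-0.841) = -ln(0.159) = 1.8389
L[4] = -ln(1-0.052) = -ln(0.948) = 0.0534
mean = (0.1851 + 1.0847 + 1.575 + 1.8389 + 0.0534)/5 = 0.9474

0.9474


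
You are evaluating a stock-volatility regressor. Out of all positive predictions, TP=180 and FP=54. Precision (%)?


Precision = TP/(TP+FP)
= 180/(180+54)
= 180/234 = 76.92%

76.92%


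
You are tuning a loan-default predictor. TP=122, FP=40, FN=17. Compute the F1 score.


Precision = 122/162 = 0.7531
Recall = 122/139 = 0.8777
F1 = 2·P·R/(P+R) = 2·TP/(2·TP+FP+FN) = 244/(244+40+17) = 244/301 = 0.8106

0.8106


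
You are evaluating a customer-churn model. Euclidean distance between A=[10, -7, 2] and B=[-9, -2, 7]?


d = √((10+ 9)² + (-7+ 2)² + (2-7)²)
  = √(361 + 25 + 25)
  = √411 = 20.2731

20.2731


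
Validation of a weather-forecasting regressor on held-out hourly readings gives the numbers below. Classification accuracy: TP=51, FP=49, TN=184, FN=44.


Accuracy = (TP+TN)/(TP+TN+FP+FN)
= (51+184)/(328)
= 235/328 = 71.65%

71.65%


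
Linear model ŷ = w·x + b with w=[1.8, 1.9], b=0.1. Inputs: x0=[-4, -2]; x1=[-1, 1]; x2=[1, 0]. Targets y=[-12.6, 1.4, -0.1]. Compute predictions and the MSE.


ŷ0 = (1.8)·(-4) + (1.9)·(-2) + 0.1 = -10.9
ŷ1 = (1.8)·(-1) + (1.9)·(1) + 0.1 = 0.2
ŷ2 = (1.8)·(1) + (1.9)·(0) + 0.1 = 1.9
errors² = [2.89, 1.44, 4.0]
MSE = 8.3300/3 = 2.7767

2.7767


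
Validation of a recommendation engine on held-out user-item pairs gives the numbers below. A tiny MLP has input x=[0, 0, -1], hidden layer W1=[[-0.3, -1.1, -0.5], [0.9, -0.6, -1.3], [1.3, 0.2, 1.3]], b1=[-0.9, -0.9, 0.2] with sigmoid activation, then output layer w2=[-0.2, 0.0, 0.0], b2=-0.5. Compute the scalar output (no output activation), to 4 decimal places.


z1[0] = (-0.3)·(0) + (-1.1)·(0) + (-0.5)·(-1) - 0.9 = -0.4
z1[1] = (0.9)·(0) + (-0.6)·(0) + (-1.3)·(-1) - 0.9 = 0.4
z1[2] = (1.3)·(0) + (0.2)·(0) + (1.3)·(-1) + 0.2 = -1.1
h = sigmoid(z1) = [0.4013, 0.5987, 0.2497]
output = (-0.2)·(0.4013) + (0.0)·(0.5987) + (0.0)·(0.2497) - 0.5 = -0.5803

-0.5803


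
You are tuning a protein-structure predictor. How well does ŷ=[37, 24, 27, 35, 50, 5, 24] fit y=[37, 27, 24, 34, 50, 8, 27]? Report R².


ȳ = 29.5714
SS_res = Σ(y-ŷ)² = 37
SS_tot = Σ(y-ȳ)² = 1001.71
R² = 1 - SS_res/SS_tot = 1 - 0.0369 = 0.9631

0.9631


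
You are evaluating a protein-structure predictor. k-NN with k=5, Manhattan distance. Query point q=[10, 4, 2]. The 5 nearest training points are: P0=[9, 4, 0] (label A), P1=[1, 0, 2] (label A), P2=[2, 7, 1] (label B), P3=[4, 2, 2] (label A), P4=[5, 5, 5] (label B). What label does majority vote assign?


d(q,P0) = 3  (label A)
d(q,P1) = 13  (label A)
d(q,P2) = 12  (label B)
d(q,P3) = 8  (label A)
d(q,P4) = 9  (label B)
Votes: A=3, B=2
Majority → A

A


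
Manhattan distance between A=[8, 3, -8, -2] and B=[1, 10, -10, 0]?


d = |8-1| + |3-10| + |-8+ 10| + |-2-0|
  = 7 + 7 + 2 + 2
  = 18

18


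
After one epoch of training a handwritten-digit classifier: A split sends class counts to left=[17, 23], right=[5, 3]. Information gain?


Parent = [22, 26], H_parent = 0.995
H_left = 0.9837 (n=40), H_right = 0.9544 (n=8)
H_children = (40/48)·0.9837 + (8/48)·0.9544 = 0.9788
IG = 0.995 - 0.9788 = 0.0162

0.0162


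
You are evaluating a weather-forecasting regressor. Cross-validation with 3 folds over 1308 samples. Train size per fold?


Fold size = 1308/3 = 436
Training per fold = 1308 - 436 = 872

872


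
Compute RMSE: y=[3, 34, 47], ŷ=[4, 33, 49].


MSE = 6/3 = 2
RMSE = √(6/3) = 1.4142

1.4142


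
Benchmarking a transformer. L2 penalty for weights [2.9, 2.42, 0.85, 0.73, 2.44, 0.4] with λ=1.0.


‖w‖₂² = (2.9)² + (2.42)² + (0.85)² + (0.73)² + (2.44)² + (0.4)²
     = 8.41 + 5.8564 + 0.7225 + 0.5329 + 5.9536 + 0.16
     = 21.6354
λ·‖w‖₂² = 1.0·21.6354 = 21.6354

21.6354


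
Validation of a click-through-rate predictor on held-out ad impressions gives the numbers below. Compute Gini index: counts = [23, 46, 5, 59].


Probabilities: [23/133, 46/133, 5/133, 59/133] ≈ [0.1729, 0.3459, 0.0376, 0.4436]
Σpᵢ² = (529 + 2116 + 25 + 3481)/133² = 6151/17689
Gini = 1 - Σpᵢ² = 1 - 6151/17689 = 0.6523

0.6523


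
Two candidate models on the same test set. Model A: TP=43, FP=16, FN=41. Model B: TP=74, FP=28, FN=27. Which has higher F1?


Model A: P=43/59=0.7288, R=43/84=0.5119, F1=2PR/(P+R)=2TP/(2TP+FP+FN)=86/143=0.6014
Model B: P=74/102=0.7255, R=74/101=0.7327, F1=2PR/(P+R)=2TP/(2TP+FP+FN)=148/203=0.7291
0.6014 < 0.7291 → Model B

Model B


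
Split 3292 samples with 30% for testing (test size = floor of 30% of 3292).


Test = ⌊3292·30/100⌋ = 987
Train = 3292 - 987 = 2305

Train: 2305, Test: 987


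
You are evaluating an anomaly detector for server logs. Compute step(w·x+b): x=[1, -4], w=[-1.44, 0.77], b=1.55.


z = (1)·(-1.44) + (-4)·(0.77) + 1.55
  = -2.97
step(z) = 0 (z<0)

0


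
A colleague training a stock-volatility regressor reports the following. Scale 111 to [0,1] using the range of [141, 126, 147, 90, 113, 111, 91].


min=90, max=147
(111-90)/(147-90) = 21/57 = 0.3684

0.3684


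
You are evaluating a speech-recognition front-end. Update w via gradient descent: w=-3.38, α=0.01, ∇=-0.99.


w_new = w - α·∇
= -3.38 - 0.01·-0.99
= -3.38 + 0.0099
= -3.3701

-3.3701


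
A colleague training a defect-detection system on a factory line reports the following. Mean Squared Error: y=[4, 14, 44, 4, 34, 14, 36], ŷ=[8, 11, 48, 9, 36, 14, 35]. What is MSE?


Squared errors: (4-8)²=16, (14-11)²=9, (44-48)²=16, (4-9)²=25, (34-36)²=4, (14-14)²=0, (36-35)²=1
Sum = 71
MSE = 71/7 = 71/7

71/7


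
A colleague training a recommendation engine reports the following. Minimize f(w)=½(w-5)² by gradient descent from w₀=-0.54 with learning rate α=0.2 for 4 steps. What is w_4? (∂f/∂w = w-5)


step 1: grad = -0.54-5 = -5.54; w = -0.54 - 0.2·(-5.54) = 0.568
step 2: grad = 0.568-5 = -4.432; w = 0.568 - 0.2·(-4.432) = 1.4544
step 3: grad = 1.4544-5 = -3.5456; w = 1.4544 - 0.2·(-3.5456) = 2.16352
step 4: grad = 2.16352-5 = -2.83648; w = 2.16352 - 0.2·(-2.83648) = 2.730816

2.730816


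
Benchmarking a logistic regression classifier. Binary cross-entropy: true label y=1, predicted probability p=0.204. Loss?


BCE = -[y·ln(p) + (1-y)·ln(1-p)]
= -1·ln(0.204) - 0
= -ln(0.204) = 1.5896

1.5896


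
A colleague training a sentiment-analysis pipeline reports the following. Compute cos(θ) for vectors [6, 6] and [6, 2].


A·B = 6·6 + 6·2 = 48
‖A‖ = √72 = 8.4853, ‖B‖ = √40 = 6.3246
cos = 48/(√72·√40) = 48/√2880 = 0.8944

0.8944


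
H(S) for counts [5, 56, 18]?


Probabilities: [5/79, 56/79, 18/79] ≈ [0.0633, 0.7089, 0.2278]
H = -((5/79)·log₂(5/79) + (56/79)·log₂(56/79) + (18/79)·log₂(18/79))
  = 1.0901 bits

1.0901 bits


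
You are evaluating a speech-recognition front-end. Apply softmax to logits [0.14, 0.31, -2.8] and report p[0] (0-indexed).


Exponentials: e^0.14=1.1503, e^0.31=1.3634, e^-2.8=0.0608
Sum = 2.5745
Softmax = [0.4468, 0.5296, 0.0236]
p[0] = 1.1503/2.5745 = 0.4468

0.4468


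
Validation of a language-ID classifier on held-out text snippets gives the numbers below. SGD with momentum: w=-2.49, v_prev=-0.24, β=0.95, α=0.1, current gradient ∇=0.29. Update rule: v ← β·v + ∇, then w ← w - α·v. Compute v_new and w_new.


v_new = 0.95·-0.24 + 0.29 = -0.228 + 0.29 = 0.062
w_new = -2.49 - 0.1·0.062 = -2.49 - 0.0062 = -2.4962

v_new=0.062, w_new=-2.4962
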